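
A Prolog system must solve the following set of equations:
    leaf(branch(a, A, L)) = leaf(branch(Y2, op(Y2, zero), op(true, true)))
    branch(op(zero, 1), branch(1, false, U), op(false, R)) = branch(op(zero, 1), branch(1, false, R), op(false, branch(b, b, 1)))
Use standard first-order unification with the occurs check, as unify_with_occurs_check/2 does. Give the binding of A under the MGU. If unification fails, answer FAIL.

Decompose leaf/1: branch(a, A, L) = branch(Y2, op(Y2, zero), op(true, true)).
Decompose branch/3: a = Y2,  A = op(Y2, zero),  L = op(true, true).
Bind Y2 := a; substituting into the one remaining equation that mentions Y2 gives: A = op(a, zero).
Bind A := op(a, zero); no other remaining equation mentions A.
Bind L := op(true, true); no other remaining equation mentions L.
Decompose branch/3: op(zero, 1) = op(zero, 1),  branch(1, false, U) = branch(1, false, R),  op(false, R) = op(false, branch(b, b, 1)).
Delete trivial equation op(zero, 1) = op(zero, 1).
Decompose branch/3: 1 = 1,  false = false,  U = R.
Delete trivial equation 1 = 1.
Delete trivial equation false = false.
Bind U := R; no other remaining equation mentions U.
Decompose op/2: false = false,  R = branch(b, b, 1).
Delete trivial equation false = false.
Bind R := branch(b, b, 1). Substituting into the earlier binding gives U := branch(b, b, 1).
MGU = { Y2 -> a, A -> op(a, zero), L -> op(true, true), U -> branch(b, b, 1), R -> branch(b, b, 1) }, so A -> op(a, zero).

op(a, zero)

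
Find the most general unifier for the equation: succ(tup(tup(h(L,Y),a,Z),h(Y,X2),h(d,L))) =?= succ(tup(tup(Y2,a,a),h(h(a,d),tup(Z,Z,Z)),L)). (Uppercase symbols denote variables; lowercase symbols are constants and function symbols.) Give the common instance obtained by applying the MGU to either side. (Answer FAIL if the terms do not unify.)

FAIL

Decompose succ/1: tup(tup(h(L,Y),a,Z),h(Y,X2),h(d,L)) =?= tup(tup(Y2,a,a),h(h(a,d),tup(Z,Z,Z)),L).
Decompose tup/3: tup(h(L,Y),a,Z) =?= tup(Y2,a,a),  h(Y,X2) =?= h(h(a,d),tup(Z,Z,Z)),  h(d,L) =?= L.
Decompose tup/3: h(L,Y) =?= Y2,  a =?= a,  Z =?= a.
Bind Y2 := h(L,Y); no other remaining equation mentions Y2.
Delete trivial equation a =?= a.
Bind Z := a; substituting into the one remaining equation that mentions Z gives: h(Y,X2) =?= h(h(a,d),tup(a,a,a)).
Decompose h/2: Y =?= h(a,d),  X2 =?= tup(a,a,a).
Bind Y := h(a,d); no other remaining equation mentions Y. Substituting into the earlier binding gives Y2 := h(L,h(a,d)).
Bind X2 := tup(a,a,a); no other remaining equation mentions X2.
Occurs check fails: L occurs in h(d,L); the equation L =?= h(d,L) has no finite solution.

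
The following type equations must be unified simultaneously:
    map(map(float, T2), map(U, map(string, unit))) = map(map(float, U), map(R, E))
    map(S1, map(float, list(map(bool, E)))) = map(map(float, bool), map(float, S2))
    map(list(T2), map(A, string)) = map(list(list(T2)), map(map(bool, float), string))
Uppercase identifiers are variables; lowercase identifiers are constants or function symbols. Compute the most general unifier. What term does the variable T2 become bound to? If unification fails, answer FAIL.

FAIL

Decompose map/2: map(float, T2) = map(float, U),  map(U, map(string, unit)) = map(R, E).
Decompose map/2: float = float,  T2 = U.
Delete trivial equation float = float.
Bind T2 := U; substituting into the one remaining equation that mentions T2 gives: map(list(U), map(A, string)) = map(list(list(U)), map(map(bool, float), string)).
Decompose map/2: U = R,  map(string, unit) = E.
Bind U := R; substituting into the one remaining equation that mentions U gives: map(list(R), map(A, string)) = map(list(list(R)), map(map(bool, float), string)). Substituting into the earlier binding gives T2 := R.
Bind E := map(string, unit); substituting into the one remaining equation that mentions E gives: map(S1, map(float, list(map(bool, map(string, unit))))) = map(map(float, bool), map(float, S2)).
Decompose map/2: S1 = map(float, bool),  map(float, list(map(bool, map(string, unit)))) = map(float, S2).
Bind S1 := map(float, bool); no other remaining equation mentions S1.
Decompose map/2: float = float,  list(map(bool, map(string, unit))) = S2.
Delete trivial equation float = float.
Bind S2 := list(map(bool, map(string, unit))); no other remaining equation mentions S2.
Decompose map/2: list(R) = list(list(R)),  map(A, string) = map(map(bool, float), string).
Decompose list/1: R = list(R).
Occurs check fails: R occurs in list(R); the equation R = list(R) has no finite solution.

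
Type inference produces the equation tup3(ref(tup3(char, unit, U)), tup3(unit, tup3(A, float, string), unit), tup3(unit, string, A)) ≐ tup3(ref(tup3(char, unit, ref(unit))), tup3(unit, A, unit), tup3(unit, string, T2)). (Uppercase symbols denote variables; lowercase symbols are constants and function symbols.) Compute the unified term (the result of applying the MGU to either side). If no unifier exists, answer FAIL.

Decompose tup3/3: ref(tup3(char, unit, U)) ≐ ref(tup3(char, unit, ref(unit))),  tup3(unit, tup3(A, float, string), unit) ≐ tup3(unit, A, unit),  tup3(unit, string, A) ≐ tup3(unit, string, T2).
Decompose ref/1: tup3(char, unit, U) ≐ tup3(char, unit, ref(unit)).
Decompose tup3/3: char ≐ char,  unit ≐ unit,  U ≐ ref(unit).
Delete trivial equation char ≐ char.
Delete trivial equation unit ≐ unit.
Bind U := ref(unit); no other remaining equation mentions U.
Decompose tup3/3: unit ≐ unit,  tup3(A, float, string) ≐ A,  unit ≐ unit.
Delete trivial equation unit ≐ unit.
Occurs check fails: A occurs in tup3(A, float, string); the equation A ≐ tup3(A, float, string) has no finite solution.

FAIL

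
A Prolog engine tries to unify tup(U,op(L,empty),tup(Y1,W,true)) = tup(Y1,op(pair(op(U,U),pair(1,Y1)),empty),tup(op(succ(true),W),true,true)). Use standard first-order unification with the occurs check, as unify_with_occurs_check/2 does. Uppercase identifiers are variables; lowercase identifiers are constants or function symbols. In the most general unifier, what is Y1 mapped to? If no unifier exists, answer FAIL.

Decompose tup/3: U = Y1,  op(L,empty) = op(pair(op(U,U),pair(1,Y1)),empty),  tup(Y1,W,true) = tup(op(succ(true),W),true,true).
Bind U := Y1; substituting into the one remaining equation that mentions U gives: op(L,empty) = op(pair(op(Y1,Y1),pair(1,Y1)),empty).
Decompose op/2: L = pair(op(Y1,Y1),pair(1,Y1)),  empty = empty.
Bind L := pair(op(Y1,Y1),pair(1,Y1)); no other remaining equation mentions L.
Delete trivial equation empty = empty.
Decompose tup/3: Y1 = op(succ(true),W),  W = true,  true = true.
Bind Y1 := op(succ(true),W); no other remaining equation mentions Y1. Substituting into the earlier bindings gives U := op(succ(true),W), L := pair(op(op(succ(true),W),op(succ(true),W)),pair(1,op(succ(true),W))).
Bind W := true; no other remaining equation mentions W. Substituting into the earlier bindings gives U := op(succ(true),true), L := pair(op(op(succ(true),true),op(succ(true),true)),pair(1,op(succ(true),true))), Y1 := op(succ(true),true).
Delete trivial equation true = true.
MGU = { U = op(succ(true),true), L = pair(op(op(succ(true),true),op(succ(true),true)),pair(1,op(succ(true),true))), Y1 = op(succ(true),true), W = true }, so Y1 = op(succ(true),true).

op(succ(true),true)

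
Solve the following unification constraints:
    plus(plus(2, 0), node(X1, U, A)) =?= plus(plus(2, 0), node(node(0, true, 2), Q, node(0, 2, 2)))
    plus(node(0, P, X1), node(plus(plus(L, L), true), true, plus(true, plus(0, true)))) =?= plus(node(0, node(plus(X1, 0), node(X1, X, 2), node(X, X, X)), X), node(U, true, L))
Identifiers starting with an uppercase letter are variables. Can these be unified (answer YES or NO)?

Decompose plus/2: plus(2, 0) =?= plus(2, 0),  node(X1, U, A) =?= node(node(0, true, 2), Q, node(0, 2, 2)).
Delete trivial equation plus(2, 0) =?= plus(2, 0).
Decompose node/3: X1 =?= node(0, true, 2),  U =?= Q,  A =?= node(0, 2, 2).
Bind X1 := node(0, true, 2); substituting into the one remaining equation that mentions X1 gives: plus(node(0, P, node(0, true, 2)), node(plus(plus(L, L), true), true, plus(true, plus(0, true)))) =?= plus(node(0, node(plus(node(0, true, 2), 0), node(node(0, true, 2), X, 2), node(X, X, X)), X), node(U, true, L)).
Bind U := Q; substituting into the one remaining equation that mentions U gives: plus(node(0, P, node(0, true, 2)), node(plus(plus(L, L), true), true, plus(true, plus(0, true)))) =?= plus(node(0, node(plus(node(0, true, 2), 0), node(node(0, true, 2), X, 2), node(X, X, X)), X), node(Q, true, L)).
Bind A := node(0, 2, 2); no other remaining equation mentions A.
Decompose plus/2: node(0, P, node(0, true, 2)) =?= node(0, node(plus(node(0, true, 2), 0), node(node(0, true, 2), X, 2), node(X, X, X)), X),  node(plus(plus(L, L), true), true, plus(true, plus(0, true))) =?= node(Q, true, L).
Decompose node/3: 0 =?= 0,  P =?= node(plus(node(0, true, 2), 0), node(node(0, true, 2), X, 2), node(X, X, X)),  node(0, true, 2) =?= X.
Delete trivial equation 0 =?= 0.
Bind P := node(plus(node(0, true, 2), 0), node(node(0, true, 2), X, 2), node(X, X, X)); no other remaining equation mentions P.
Bind X := node(0, true, 2); no other remaining equation mentions X. Substituting into the earlier binding gives P := node(plus(node(0, true, 2), 0), node(node(0, true, 2), node(0, true, 2), 2), node(node(0, true, 2), node(0, true, 2), node(0, true, 2))).
Decompose node/3: plus(plus(L, L), true) =?= Q,  true =?= true,  plus(true, plus(0, true)) =?= L.
Bind Q := plus(plus(L, L), true); no other remaining equation mentions Q. Substituting into the earlier binding gives U := plus(plus(L, L), true).
Delete trivial equation true =?= true.
Bind L := plus(true, plus(0, true)). Substituting into the earlier bindings gives U := plus(plus(plus(true, plus(0, true)), plus(true, plus(0, true))), true), Q := plus(plus(plus(true, plus(0, true)), plus(true, plus(0, true))), true).
No equations remain and no clash or occurs-check failure arose, so a unifier exists.

YES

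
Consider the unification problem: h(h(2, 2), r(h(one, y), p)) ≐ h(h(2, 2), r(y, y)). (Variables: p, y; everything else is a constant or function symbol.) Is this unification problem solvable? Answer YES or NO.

Decompose h/2: h(2, 2) ≐ h(2, 2),  r(h(one, y), p) ≐ r(y, y).
Delete trivial equation h(2, 2) ≐ h(2, 2).
Decompose r/2: h(one, y) ≐ y,  p ≐ y.
Occurs check fails: y occurs in h(one, y); the equation y ≐ h(one, y) has no finite solution.

NO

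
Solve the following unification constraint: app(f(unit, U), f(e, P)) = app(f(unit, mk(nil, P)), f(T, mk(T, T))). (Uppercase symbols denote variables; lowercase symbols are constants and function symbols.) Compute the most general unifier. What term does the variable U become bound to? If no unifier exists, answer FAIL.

Decompose app/2: f(unit, U) = f(unit, mk(nil, P)),  f(e, P) = f(T, mk(T, T)).
Decompose f/2: unit = unit,  U = mk(nil, P).
Delete trivial equation unit = unit.
Bind U := mk(nil, P); no other remaining equation mentions U.
Decompose f/2: e = T,  P = mk(T, T).
Bind T := e; substituting into the remaining equation gives: P = mk(e, e).
Bind P := mk(e, e). Substituting into the earlier binding gives U := mk(nil, mk(e, e)).
MGU = { U := mk(nil, mk(e, e)), T := e, P := mk(e, e) }, so U := mk(nil, mk(e, e)).

mk(nil, mk(e, e))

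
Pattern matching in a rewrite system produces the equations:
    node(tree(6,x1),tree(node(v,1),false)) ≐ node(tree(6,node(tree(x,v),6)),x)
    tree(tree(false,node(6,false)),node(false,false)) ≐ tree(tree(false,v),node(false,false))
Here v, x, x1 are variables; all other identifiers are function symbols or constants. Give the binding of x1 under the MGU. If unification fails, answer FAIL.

node(tree(tree(node(node(6,false),1),false),node(6,false)),6)

Decompose node/2: tree(6,x1) ≐ tree(6,node(tree(x,v),6)),  tree(node(v,1),false) ≐ x.
Decompose tree/2: 6 ≐ 6,  x1 ≐ node(tree(x,v),6).
Delete trivial equation 6 ≐ 6.
Bind x1 := node(tree(x,v),6); no other remaining equation mentions x1.
Bind x := tree(node(v,1),false); no other remaining equation mentions x. Substituting into the earlier binding gives x1 := node(tree(tree(node(v,1),false),v),6).
Decompose tree/2: tree(false,node(6,false)) ≐ tree(false,v),  node(false,false) ≐ node(false,false).
Decompose tree/2: false ≐ false,  node(6,false) ≐ v.
Delete trivial equation false ≐ false.
Bind v := node(6,false); no other remaining equation mentions v. Substituting into the earlier bindings gives x1 := node(tree(tree(node(node(6,false),1),false),node(6,false)),6), x := tree(node(node(6,false),1),false).
Delete trivial equation node(false,false) ≐ node(false,false).
MGU = { x1 -> node(tree(tree(node(node(6,false),1),false),node(6,false)),6), x -> tree(node(node(6,false),1),false), v -> node(6,false) }, so x1 -> node(tree(tree(node(node(6,false),1),false),node(6,false)),6).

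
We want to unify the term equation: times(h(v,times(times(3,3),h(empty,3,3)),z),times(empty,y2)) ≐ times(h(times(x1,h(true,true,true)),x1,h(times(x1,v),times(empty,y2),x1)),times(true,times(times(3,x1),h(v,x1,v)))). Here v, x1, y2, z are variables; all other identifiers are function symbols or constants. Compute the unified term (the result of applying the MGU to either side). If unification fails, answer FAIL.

FAIL

Decompose times/2: h(v,times(times(3,3),h(empty,3,3)),z) ≐ h(times(x1,h(true,true,true)),x1,h(times(x1,v),times(empty,y2),x1)),  times(empty,y2) ≐ times(true,times(times(3,x1),h(v,x1,v))).
Decompose h/3: v ≐ times(x1,h(true,true,true)),  times(times(3,3),h(empty,3,3)) ≐ x1,  z ≐ h(times(x1,v),times(empty,y2),x1).
Bind v := times(x1,h(true,true,true)); substituting into the 2 remaining equations that mention v gives: z ≐ h(times(x1,times(x1,h(true,true,true))),times(empty,y2),x1),  times(empty,y2) ≐ times(true,times(times(3,x1),h(times(x1,h(true,true,true)),x1,times(x1,h(true,true,true))))).
Bind x1 := times(times(3,3),h(empty,3,3)); substituting into the remaining equations gives: z ≐ h(times(times(times(3,3),h(empty,3,3)),times(times(times(3,3),h(empty,3,3)),h(true,true,true))),times(empty,y2),times(times(3,3),h(empty,3,3))),  times(empty,y2) ≐ times(true,times(times(3,times(times(3,3),h(empty,3,3))),h(times(times(times(3,3),h(empty,3,3)),h(true,true,true)),times(times(3,3),h(empty,3,3)),times(times(times(3,3),h(empty,3,3)),h(true,true,true))))). Substituting into the earlier binding gives v := times(times(times(3,3),h(empty,3,3)),h(true,true,true)).
Bind z := h(times(times(times(3,3),h(empty,3,3)),times(times(times(3,3),h(empty,3,3)),h(true,true,true))),times(empty,y2),times(times(3,3),h(empty,3,3))); no other remaining equation mentions z.
Decompose times/2: empty ≐ true,  y2 ≐ times(times(3,times(times(3,3),h(empty,3,3))),h(times(times(times(3,3),h(empty,3,3)),h(true,true,true)),times(times(3,3),h(empty,3,3)),times(times(times(3,3),h(empty,3,3)),h(true,true,true)))).
Clash: constants empty and true differ; no unifier exists.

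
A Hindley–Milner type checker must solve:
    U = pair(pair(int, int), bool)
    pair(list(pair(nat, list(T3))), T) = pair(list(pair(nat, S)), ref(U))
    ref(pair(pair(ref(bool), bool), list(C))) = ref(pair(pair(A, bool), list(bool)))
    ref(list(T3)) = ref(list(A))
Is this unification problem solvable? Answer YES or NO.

YES

Bind U := pair(pair(int, int), bool); substituting into the one remaining equation that mentions U gives: pair(list(pair(nat, list(T3))), T) = pair(list(pair(nat, S)), ref(pair(pair(int, int), bool))).
Decompose pair/2: list(pair(nat, list(T3))) = list(pair(nat, S)),  T = ref(pair(pair(int, int), bool)).
Decompose list/1: pair(nat, list(T3)) = pair(nat, S).
Decompose pair/2: nat = nat,  list(T3) = S.
Delete trivial equation nat = nat.
Bind S := list(T3); no other remaining equation mentions S.
Bind T := ref(pair(pair(int, int), bool)); no other remaining equation mentions T.
Decompose ref/1: pair(pair(ref(bool), bool), list(C)) = pair(pair(A, bool), list(bool)).
Decompose pair/2: pair(ref(bool), bool) = pair(A, bool),  list(C) = list(bool).
Decompose pair/2: ref(bool) = A,  bool = bool.
Bind A := ref(bool); substituting into the one remaining equation that mentions A gives: ref(list(T3)) = ref(list(ref(bool))).
Delete trivial equation bool = bool.
Decompose list/1: C = bool.
Bind C := bool; no other remaining equation mentions C.
Decompose ref/1: list(T3) = list(ref(bool)).
Decompose list/1: T3 = ref(bool).
Bind T3 := ref(bool). Substituting into the earlier binding gives S := list(ref(bool)).
No equations remain and no clash or occurs-check failure arose, so a unifier exists.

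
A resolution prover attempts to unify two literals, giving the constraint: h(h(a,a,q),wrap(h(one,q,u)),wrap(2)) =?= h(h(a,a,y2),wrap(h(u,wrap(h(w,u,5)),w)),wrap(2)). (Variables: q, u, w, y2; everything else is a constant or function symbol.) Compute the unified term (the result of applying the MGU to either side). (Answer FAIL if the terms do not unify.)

Decompose h/3: h(a,a,q) =?= h(a,a,y2),  wrap(h(one,q,u)) =?= wrap(h(u,wrap(h(w,u,5)),w)),  wrap(2) =?= wrap(2).
Decompose h/3: a =?= a,  a =?= a,  q =?= y2.
Delete trivial equation a =?= a.
Delete trivial equation a =?= a.
Bind q := y2; substituting into the one remaining equation that mentions q gives: wrap(h(one,y2,u)) =?= wrap(h(u,wrap(h(w,u,5)),w)).
Decompose wrap/1: h(one,y2,u) =?= h(u,wrap(h(w,u,5)),w).
Decompose h/3: one =?= u,  y2 =?= wrap(h(w,u,5)),  u =?= w.
Bind u := one; substituting into the 2 remaining equations that mention u gives: y2 =?= wrap(h(w,one,5)),  one =?= w.
Bind y2 := wrap(h(w,one,5)); no other remaining equation mentions y2. Substituting into the earlier binding gives q := wrap(h(w,one,5)).
Bind w := one; no other remaining equation mentions w. Substituting into the earlier bindings gives q := wrap(h(one,one,5)), y2 := wrap(h(one,one,5)).
Delete trivial equation wrap(2) =?= wrap(2).
Applying the MGU to either side gives h(h(a,a,wrap(h(one,one,5))),wrap(h(one,wrap(h(one,one,5)),one)),wrap(2)).

h(h(a,a,wrap(h(one,one,5))),wrap(h(one,wrap(h(one,one,5)),one)),wrap(2))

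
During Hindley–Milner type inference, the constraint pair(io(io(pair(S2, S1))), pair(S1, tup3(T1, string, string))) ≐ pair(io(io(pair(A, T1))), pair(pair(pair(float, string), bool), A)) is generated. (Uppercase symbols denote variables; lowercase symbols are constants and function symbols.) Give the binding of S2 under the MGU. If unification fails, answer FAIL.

tup3(pair(pair(float, string), bool), string, string)

Decompose pair/2: io(io(pair(S2, S1))) ≐ io(io(pair(A, T1))),  pair(S1, tup3(T1, string, string)) ≐ pair(pair(pair(float, string), bool), A).
Decompose io/1: io(pair(S2, S1)) ≐ io(pair(A, T1)).
Decompose io/1: pair(S2, S1) ≐ pair(A, T1).
Decompose pair/2: S2 ≐ A,  S1 ≐ T1.
Bind S2 := A; no other remaining equation mentions S2.
Bind S1 := T1; substituting into the remaining equation gives: pair(T1, tup3(T1, string, string)) ≐ pair(pair(pair(float, string), bool), A).
Decompose pair/2: T1 ≐ pair(pair(float, string), bool),  tup3(T1, string, string) ≐ A.
Bind T1 := pair(pair(float, string), bool); substituting into the remaining equation gives: tup3(pair(pair(float, string), bool), string, string) ≐ A. Substituting into the earlier binding gives S1 := pair(pair(float, string), bool).
Bind A := tup3(pair(pair(float, string), bool), string, string). Substituting into the earlier binding gives S2 := tup3(pair(pair(float, string), bool), string, string).
MGU = { S2 := tup3(pair(pair(float, string), bool), string, string), S1 := pair(pair(float, string), bool), T1 := pair(pair(float, string), bool), A := tup3(pair(pair(float, string), bool), string, string) }, so S2 := tup3(pair(pair(float, string), bool), string, string).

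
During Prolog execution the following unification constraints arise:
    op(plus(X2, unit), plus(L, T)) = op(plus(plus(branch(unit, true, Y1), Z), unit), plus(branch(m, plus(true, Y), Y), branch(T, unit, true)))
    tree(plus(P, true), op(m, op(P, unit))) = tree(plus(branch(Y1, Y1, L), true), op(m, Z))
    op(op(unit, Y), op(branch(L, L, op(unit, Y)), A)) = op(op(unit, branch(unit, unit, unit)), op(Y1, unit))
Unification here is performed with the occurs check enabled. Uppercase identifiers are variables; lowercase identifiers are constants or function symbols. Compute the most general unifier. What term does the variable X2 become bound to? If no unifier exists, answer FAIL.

FAIL

Decompose op/2: plus(X2, unit) = plus(plus(branch(unit, true, Y1), Z), unit),  plus(L, T) = plus(branch(m, plus(true, Y), Y), branch(T, unit, true)).
Decompose plus/2: X2 = plus(branch(unit, true, Y1), Z),  unit = unit.
Bind X2 := plus(branch(unit, true, Y1), Z); no other remaining equation mentions X2.
Delete trivial equation unit = unit.
Decompose plus/2: L = branch(m, plus(true, Y), Y),  T = branch(T, unit, true).
Bind L := branch(m, plus(true, Y), Y); substituting into the 2 remaining equations that mention L gives: tree(plus(P, true), op(m, op(P, unit))) = tree(plus(branch(Y1, Y1, branch(m, plus(true, Y), Y)), true), op(m, Z)),  op(op(unit, Y), op(branch(branch(m, plus(true, Y), Y), branch(m, plus(true, Y), Y), op(unit, Y)), A)) = op(op(unit, branch(unit, unit, unit)), op(Y1, unit)).
Occurs check fails: T occurs in branch(T, unit, true); the equation T = branch(T, unit, true) has no finite solution.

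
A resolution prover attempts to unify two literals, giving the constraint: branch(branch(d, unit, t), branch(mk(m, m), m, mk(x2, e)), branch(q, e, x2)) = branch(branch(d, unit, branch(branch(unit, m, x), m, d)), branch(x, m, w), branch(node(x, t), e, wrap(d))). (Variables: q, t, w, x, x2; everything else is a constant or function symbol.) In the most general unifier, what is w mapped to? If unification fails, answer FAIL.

mk(wrap(d), e)

Decompose branch/3: branch(d, unit, t) = branch(d, unit, branch(branch(unit, m, x), m, d)),  branch(mk(m, m), m, mk(x2, e)) = branch(x, m, w),  branch(q, e, x2) = branch(node(x, t), e, wrap(d)).
Decompose branch/3: d = d,  unit = unit,  t = branch(branch(unit, m, x), m, d).
Delete trivial equation d = d.
Delete trivial equation unit = unit.
Bind t := branch(branch(unit, m, x), m, d); substituting into the one remaining equation that mentions t gives: branch(q, e, x2) = branch(node(x, branch(branch(unit, m, x), m, d)), e, wrap(d)).
Decompose branch/3: mk(m, m) = x,  m = m,  mk(x2, e) = w.
Bind x := mk(m, m); substituting into the one remaining equation that mentions x gives: branch(q, e, x2) = branch(node(mk(m, m), branch(branch(unit, m, mk(m, m)), m, d)), e, wrap(d)). Substituting into the earlier binding gives t := branch(branch(unit, m, mk(m, m)), m, d).
Delete trivial equation m = m.
Bind w := mk(x2, e); no other remaining equation mentions w.
Decompose branch/3: q = node(mk(m, m), branch(branch(unit, m, mk(m, m)), m, d)),  e = e,  x2 = wrap(d).
Bind q := node(mk(m, m), branch(branch(unit, m, mk(m, m)), m, d)); no other remaining equation mentions q.
Delete trivial equation e = e.
Bind x2 := wrap(d). Substituting into the earlier binding gives w := mk(wrap(d), e).
MGU = { t -> branch(branch(unit, m, mk(m, m)), m, d), x -> mk(m, m), w -> mk(wrap(d), e), q -> node(mk(m, m), branch(branch(unit, m, mk(m, m)), m, d)), x2 -> wrap(d) }, so w -> mk(wrap(d), e).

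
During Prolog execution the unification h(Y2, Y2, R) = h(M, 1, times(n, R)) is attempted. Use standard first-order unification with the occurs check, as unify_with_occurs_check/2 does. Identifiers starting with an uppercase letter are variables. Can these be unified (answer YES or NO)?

Decompose h/3: Y2 = M,  Y2 = 1,  R = times(n, R).
Bind Y2 := M; substituting into the one remaining equation that mentions Y2 gives: M = 1.
Bind M := 1; no other remaining equation mentions M. Substituting into the earlier binding gives Y2 := 1.
Occurs check fails: R occurs in times(n, R); the equation R = times(n, R) has no finite solution.

NO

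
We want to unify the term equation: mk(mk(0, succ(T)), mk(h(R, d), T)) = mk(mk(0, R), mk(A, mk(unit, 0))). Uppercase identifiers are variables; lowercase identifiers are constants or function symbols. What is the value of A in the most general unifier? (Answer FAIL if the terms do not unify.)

Decompose mk/2: mk(0, succ(T)) = mk(0, R),  mk(h(R, d), T) = mk(A, mk(unit, 0)).
Decompose mk/2: 0 = 0,  succ(T) = R.
Delete trivial equation 0 = 0.
Bind R := succ(T); substituting into the remaining equation gives: mk(h(succ(T), d), T) = mk(A, mk(unit, 0)).
Decompose mk/2: h(succ(T), d) = A,  T = mk(unit, 0).
Bind A := h(succ(T), d); no other remaining equation mentions A.
Bind T := mk(unit, 0). Substituting into the earlier bindings gives R := succ(mk(unit, 0)), A := h(succ(mk(unit, 0)), d).
MGU = { R ↦ succ(mk(unit, 0)), A ↦ h(succ(mk(unit, 0)), d), T ↦ mk(unit, 0) }, so A ↦ h(succ(mk(unit, 0)), d).

h(succ(mk(unit, 0)), d)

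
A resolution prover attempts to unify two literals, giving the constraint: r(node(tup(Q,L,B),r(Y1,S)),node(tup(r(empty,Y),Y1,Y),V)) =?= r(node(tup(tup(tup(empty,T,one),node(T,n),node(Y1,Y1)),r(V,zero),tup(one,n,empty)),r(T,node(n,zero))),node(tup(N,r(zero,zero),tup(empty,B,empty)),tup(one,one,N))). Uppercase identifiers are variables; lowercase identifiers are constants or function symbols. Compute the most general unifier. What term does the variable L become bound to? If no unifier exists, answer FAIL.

Decompose r/2: node(tup(Q,L,B),r(Y1,S)) =?= node(tup(tup(tup(empty,T,one),node(T,n),node(Y1,Y1)),r(V,zero),tup(one,n,empty)),r(T,node(n,zero))),  node(tup(r(empty,Y),Y1,Y),V) =?= node(tup(N,r(zero,zero),tup(empty,B,empty)),tup(one,one,N)).
Decompose node/2: tup(Q,L,B) =?= tup(tup(tup(empty,T,one),node(T,n),node(Y1,Y1)),r(V,zero),tup(one,n,empty)),  r(Y1,S) =?= r(T,node(n,zero)).
Decompose tup/3: Q =?= tup(tup(empty,T,one),node(T,n),node(Y1,Y1)),  L =?= r(V,zero),  B =?= tup(one,n,empty).
Bind Q := tup(tup(empty,T,one),node(T,n),node(Y1,Y1)); no other remaining equation mentions Q.
Bind L := r(V,zero); no other remaining equation mentions L.
Bind B := tup(one,n,empty); substituting into the one remaining equation that mentions B gives: node(tup(r(empty,Y),Y1,Y),V) =?= node(tup(N,r(zero,zero),tup(empty,tup(one,n,empty),empty)),tup(one,one,N)).
Decompose r/2: Y1 =?= T,  S =?= node(n,zero).
Bind Y1 := T; substituting into the one remaining equation that mentions Y1 gives: node(tup(r(empty,Y),T,Y),V) =?= node(tup(N,r(zero,zero),tup(empty,tup(one,n,empty),empty)),tup(one,one,N)). Substituting into the earlier binding gives Q := tup(tup(empty,T,one),node(T,n),node(T,T)).
Bind S := node(n,zero); no other remaining equation mentions S.
Decompose node/2: tup(r(empty,Y),T,Y) =?= tup(N,r(zero,zero),tup(empty,tup(one,n,empty),empty)),  V =?= tup(one,one,N).
Decompose tup/3: r(empty,Y) =?= N,  T =?= r(zero,zero),  Y =?= tup(empty,tup(one,n,empty),empty).
Bind N := r(empty,Y); substituting into the one remaining equation that mentions N gives: V =?= tup(one,one,r(empty,Y)).
Bind T := r(zero,zero); no other remaining equation mentions T. Substituting into the earlier bindings gives Q := tup(tup(empty,r(zero,zero),one),node(r(zero,zero),n),node(r(zero,zero),r(zero,zero))), Y1 := r(zero,zero).
Bind Y := tup(empty,tup(one,n,empty),empty); substituting into the remaining equation gives: V =?= tup(one,one,r(empty,tup(empty,tup(one,n,empty),empty))). Substituting into the earlier binding gives N := r(empty,tup(empty,tup(one,n,empty),empty)).
Bind V := tup(one,one,r(empty,tup(empty,tup(one,n,empty),empty))). Substituting into the earlier binding gives L := r(tup(one,one,r(empty,tup(empty,tup(one,n,empty),empty))),zero).
MGU = { Q := tup(tup(empty,r(zero,zero),one),node(r(zero,zero),n),node(r(zero,zero),r(zero,zero))), L := r(tup(one,one,r(empty,tup(empty,tup(one,n,empty),empty))),zero), B := tup(one,n,empty), Y1 := r(zero,zero), S := node(n,zero), N := r(empty,tup(empty,tup(one,n,empty),empty)), T := r(zero,zero), Y := tup(empty,tup(one,n,empty),empty), V := tup(one,one,r(empty,tup(empty,tup(one,n,empty),empty))) }, so L := r(tup(one,one,r(empty,tup(empty,tup(one,n,empty),empty))),zero).

r(tup(one,one,r(empty,tup(empty,tup(one,n,empty),empty))),zero)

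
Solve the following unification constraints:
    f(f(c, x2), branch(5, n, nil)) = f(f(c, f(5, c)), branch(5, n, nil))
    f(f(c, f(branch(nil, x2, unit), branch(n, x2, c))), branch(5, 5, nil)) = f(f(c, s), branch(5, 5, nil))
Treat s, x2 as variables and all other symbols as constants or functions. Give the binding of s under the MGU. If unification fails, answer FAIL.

Decompose f/2: f(c, x2) = f(c, f(5, c)),  branch(5, n, nil) = branch(5, n, nil).
Decompose f/2: c = c,  x2 = f(5, c).
Delete trivial equation c = c.
Bind x2 := f(5, c); substituting into the one remaining equation that mentions x2 gives: f(f(c, f(branch(nil, f(5, c), unit), branch(n, f(5, c), c))), branch(5, 5, nil)) = f(f(c, s), branch(5, 5, nil)).
Delete trivial equation branch(5, n, nil) = branch(5, n, nil).
Decompose f/2: f(c, f(branch(nil, f(5, c), unit), branch(n, f(5, c), c))) = f(c, s),  branch(5, 5, nil) = branch(5, 5, nil).
Decompose f/2: c = c,  f(branch(nil, f(5, c), unit), branch(n, f(5, c), c)) = s.
Delete trivial equation c = c.
Bind s := f(branch(nil, f(5, c), unit), branch(n, f(5, c), c)); no other remaining equation mentions s.
Delete trivial equation branch(5, 5, nil) = branch(5, 5, nil).
MGU = { x2 -> f(5, c), s -> f(branch(nil, f(5, c), unit), branch(n, f(5, c), c)) }, so s -> f(branch(nil, f(5, c), unit), branch(n, f(5, c), c)).

f(branch(nil, f(5, c), unit), branch(n, f(5, c), c))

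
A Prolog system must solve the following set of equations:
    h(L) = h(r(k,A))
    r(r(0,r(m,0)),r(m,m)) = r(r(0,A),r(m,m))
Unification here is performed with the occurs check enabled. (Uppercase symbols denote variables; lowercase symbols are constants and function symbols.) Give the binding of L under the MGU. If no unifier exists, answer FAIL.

Decompose h/1: L = r(k,A).
Bind L := r(k,A); no other remaining equation mentions L.
Decompose r/2: r(0,r(m,0)) = r(0,A),  r(m,m) = r(m,m).
Decompose r/2: 0 = 0,  r(m,0) = A.
Delete trivial equation 0 = 0.
Bind A := r(m,0); no other remaining equation mentions A. Substituting into the earlier binding gives L := r(k,r(m,0)).
Delete trivial equation r(m,m) = r(m,m).
MGU = { L ↦ r(k,r(m,0)), A ↦ r(m,0) }, so L ↦ r(k,r(m,0)).

r(k,r(m,0))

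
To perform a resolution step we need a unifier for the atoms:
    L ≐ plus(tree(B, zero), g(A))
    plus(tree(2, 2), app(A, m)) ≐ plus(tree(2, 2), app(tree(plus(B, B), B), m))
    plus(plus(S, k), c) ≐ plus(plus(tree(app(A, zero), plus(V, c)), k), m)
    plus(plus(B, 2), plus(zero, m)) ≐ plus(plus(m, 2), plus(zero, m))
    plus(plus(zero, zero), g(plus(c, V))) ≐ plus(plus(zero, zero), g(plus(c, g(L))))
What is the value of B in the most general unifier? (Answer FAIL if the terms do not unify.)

Bind L := plus(tree(B, zero), g(A)); substituting into the one remaining equation that mentions L gives: plus(plus(zero, zero), g(plus(c, V))) ≐ plus(plus(zero, zero), g(plus(c, g(plus(tree(B, zero), g(A)))))).
Decompose plus/2: tree(2, 2) ≐ tree(2, 2),  app(A, m) ≐ app(tree(plus(B, B), B), m).
Delete trivial equation tree(2, 2) ≐ tree(2, 2).
Decompose app/2: A ≐ tree(plus(B, B), B),  m ≐ m.
Bind A := tree(plus(B, B), B); substituting into the 2 remaining equations that mention A gives: plus(plus(S, k), c) ≐ plus(plus(tree(app(tree(plus(B, B), B), zero), plus(V, c)), k), m),  plus(plus(zero, zero), g(plus(c, V))) ≐ plus(plus(zero, zero), g(plus(c, g(plus(tree(B, zero), g(tree(plus(B, B), B))))))). Substituting into the earlier binding gives L := plus(tree(B, zero), g(tree(plus(B, B), B))).
Delete trivial equation m ≐ m.
Decompose plus/2: plus(S, k) ≐ plus(tree(app(tree(plus(B, B), B), zero), plus(V, c)), k),  c ≐ m.
Decompose plus/2: S ≐ tree(app(tree(plus(B, B), B), zero), plus(V, c)),  k ≐ k.
Bind S := tree(app(tree(plus(B, B), B), zero), plus(V, c)); no other remaining equation mentions S.
Delete trivial equation k ≐ k.
Clash: constants c and m differ; no unifier exists.

FAIL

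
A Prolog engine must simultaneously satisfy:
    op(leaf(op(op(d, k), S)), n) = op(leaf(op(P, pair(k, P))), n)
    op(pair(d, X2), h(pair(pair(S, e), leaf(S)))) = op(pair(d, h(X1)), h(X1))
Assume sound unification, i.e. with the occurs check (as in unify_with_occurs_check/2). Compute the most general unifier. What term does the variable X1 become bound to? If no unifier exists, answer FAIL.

Decompose op/2: leaf(op(op(d, k), S)) = leaf(op(P, pair(k, P))),  n = n.
Decompose leaf/1: op(op(d, k), S) = op(P, pair(k, P)).
Decompose op/2: op(d, k) = P,  S = pair(k, P).
Bind P := op(d, k); substituting into the one remaining equation that mentions P gives: S = pair(k, op(d, k)).
Bind S := pair(k, op(d, k)); substituting into the one remaining equation that mentions S gives: op(pair(d, X2), h(pair(pair(pair(k, op(d, k)), e), leaf(pair(k, op(d, k)))))) = op(pair(d, h(X1)), h(X1)).
Delete trivial equation n = n.
Decompose op/2: pair(d, X2) = pair(d, h(X1)),  h(pair(pair(pair(k, op(d, k)), e), leaf(pair(k, op(d, k))))) = h(X1).
Decompose pair/2: d = d,  X2 = h(X1).
Delete trivial equation d = d.
Bind X2 := h(X1); no other remaining equation mentions X2.
Decompose h/1: pair(pair(pair(k, op(d, k)), e), leaf(pair(k, op(d, k)))) = X1.
Bind X1 := pair(pair(pair(k, op(d, k)), e), leaf(pair(k, op(d, k)))). Substituting into the earlier binding gives X2 := h(pair(pair(pair(k, op(d, k)), e), leaf(pair(k, op(d, k))))).
MGU = { P -> op(d, k), S -> pair(k, op(d, k)), X2 -> h(pair(pair(pair(k, op(d, k)), e), leaf(pair(k, op(d, k))))), X1 -> pair(pair(pair(k, op(d, k)), e), leaf(pair(k, op(d, k)))) }, so X1 -> pair(pair(pair(k, op(d, k)), e), leaf(pair(k, op(d, k)))).

pair(pair(pair(k, op(d, k)), e), leaf(pair(k, op(d, k))))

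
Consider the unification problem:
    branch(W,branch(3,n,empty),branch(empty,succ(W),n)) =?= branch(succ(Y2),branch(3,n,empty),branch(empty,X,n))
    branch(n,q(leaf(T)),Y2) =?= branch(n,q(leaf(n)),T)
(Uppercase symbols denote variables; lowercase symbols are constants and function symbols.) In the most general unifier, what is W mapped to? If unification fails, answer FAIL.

succ(n)

Decompose branch/3: W =?= succ(Y2),  branch(3,n,empty) =?= branch(3,n,empty),  branch(empty,succ(W),n) =?= branch(empty,X,n).
Bind W := succ(Y2); substituting into the one remaining equation that mentions W gives: branch(empty,succ(succ(Y2)),n) =?= branch(empty,X,n).
Delete trivial equation branch(3,n,empty) =?= branch(3,n,empty).
Decompose branch/3: empty =?= empty,  succ(succ(Y2)) =?= X,  n =?= n.
Delete trivial equation empty =?= empty.
Bind X := succ(succ(Y2)); no other remaining equation mentions X.
Delete trivial equation n =?= n.
Decompose branch/3: n =?= n,  q(leaf(T)) =?= q(leaf(n)),  Y2 =?= T.
Delete trivial equation n =?= n.
Decompose q/1: leaf(T) =?= leaf(n).
Decompose leaf/1: T =?= n.
Bind T := n; substituting into the remaining equation gives: Y2 =?= n.
Bind Y2 := n. Substituting into the earlier bindings gives W := succ(n), X := succ(succ(n)).
MGU = { W := succ(n), X := succ(succ(n)), T := n, Y2 := n }, so W := succ(n).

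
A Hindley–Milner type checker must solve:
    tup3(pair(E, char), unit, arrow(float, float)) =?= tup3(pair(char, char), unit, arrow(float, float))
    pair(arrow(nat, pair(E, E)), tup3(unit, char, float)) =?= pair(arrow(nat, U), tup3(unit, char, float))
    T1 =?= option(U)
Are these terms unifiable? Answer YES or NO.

Decompose tup3/3: pair(E, char) =?= pair(char, char),  unit =?= unit,  arrow(float, float) =?= arrow(float, float).
Decompose pair/2: E =?= char,  char =?= char.
Bind E := char; substituting into the one remaining equation that mentions E gives: pair(arrow(nat, pair(char, char)), tup3(unit, char, float)) =?= pair(arrow(nat, U), tup3(unit, char, float)).
Delete trivial equation char =?= char.
Delete trivial equation unit =?= unit.
Delete trivial equation arrow(float, float) =?= arrow(float, float).
Decompose pair/2: arrow(nat, pair(char, char)) =?= arrow(nat, U),  tup3(unit, char, float) =?= tup3(unit, char, float).
Decompose arrow/2: nat =?= nat,  pair(char, char) =?= U.
Delete trivial equation nat =?= nat.
Bind U := pair(char, char); substituting into the one remaining equation that mentions U gives: T1 =?= option(pair(char, char)).
Delete trivial equation tup3(unit, char, float) =?= tup3(unit, char, float).
Bind T1 := option(pair(char, char)).
No equations remain and no clash or occurs-check failure arose, so a unifier exists.

YES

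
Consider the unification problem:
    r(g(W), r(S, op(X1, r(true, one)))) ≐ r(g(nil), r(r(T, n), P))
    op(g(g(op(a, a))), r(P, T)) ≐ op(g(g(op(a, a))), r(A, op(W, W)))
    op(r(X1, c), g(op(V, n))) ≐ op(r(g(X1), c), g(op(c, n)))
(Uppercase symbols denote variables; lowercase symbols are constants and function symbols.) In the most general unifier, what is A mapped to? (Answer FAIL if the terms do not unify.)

FAIL

Decompose r/2: g(W) ≐ g(nil),  r(S, op(X1, r(true, one))) ≐ r(r(T, n), P).
Decompose g/1: W ≐ nil.
Bind W := nil; substituting into the one remaining equation that mentions W gives: op(g(g(op(a, a))), r(P, T)) ≐ op(g(g(op(a, a))), r(A, op(nil, nil))).
Decompose r/2: S ≐ r(T, n),  op(X1, r(true, one)) ≐ P.
Bind S := r(T, n); no other remaining equation mentions S.
Bind P := op(X1, r(true, one)); substituting into the one remaining equation that mentions P gives: op(g(g(op(a, a))), r(op(X1, r(true, one)), T)) ≐ op(g(g(op(a, a))), r(A, op(nil, nil))).
Decompose op/2: g(g(op(a, a))) ≐ g(g(op(a, a))),  r(op(X1, r(true, one)), T) ≐ r(A, op(nil, nil)).
Delete trivial equation g(g(op(a, a))) ≐ g(g(op(a, a))).
Decompose r/2: op(X1, r(true, one)) ≐ A,  T ≐ op(nil, nil).
Bind A := op(X1, r(true, one)); no other remaining equation mentions A.
Bind T := op(nil, nil); no other remaining equation mentions T. Substituting into the earlier binding gives S := r(op(nil, nil), n).
Decompose op/2: r(X1, c) ≐ r(g(X1), c),  g(op(V, n)) ≐ g(op(c, n)).
Decompose r/2: X1 ≐ g(X1),  c ≐ c.
Occurs check fails: X1 occurs in g(X1); the equation X1 ≐ g(X1) has no finite solution.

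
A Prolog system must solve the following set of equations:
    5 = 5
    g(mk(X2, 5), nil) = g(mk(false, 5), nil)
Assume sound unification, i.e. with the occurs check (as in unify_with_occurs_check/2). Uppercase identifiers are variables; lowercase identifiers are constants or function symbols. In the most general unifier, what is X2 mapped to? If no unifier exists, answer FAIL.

false

Delete trivial equation 5 = 5.
Decompose g/2: mk(X2, 5) = mk(false, 5),  nil = nil.
Decompose mk/2: X2 = false,  5 = 5.
Bind X2 := false; no other remaining equation mentions X2.
Delete trivial equation 5 = 5.
Delete trivial equation nil = nil.
MGU = { X2 = false }, so X2 = false.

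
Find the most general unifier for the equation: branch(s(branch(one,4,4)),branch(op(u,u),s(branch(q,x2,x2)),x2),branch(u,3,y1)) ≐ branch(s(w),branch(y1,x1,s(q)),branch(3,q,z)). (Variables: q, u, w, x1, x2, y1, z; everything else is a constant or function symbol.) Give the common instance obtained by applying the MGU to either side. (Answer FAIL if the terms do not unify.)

branch(s(branch(one,4,4)),branch(op(3,3),s(branch(3,s(3),s(3))),s(3)),branch(3,3,op(3,3)))

Decompose branch/3: s(branch(one,4,4)) ≐ s(w),  branch(op(u,u),s(branch(q,x2,x2)),x2) ≐ branch(y1,x1,s(q)),  branch(u,3,y1) ≐ branch(3,q,z).
Decompose s/1: branch(one,4,4) ≐ w.
Bind w := branch(one,4,4); no other remaining equation mentions w.
Decompose branch/3: op(u,u) ≐ y1,  s(branch(q,x2,x2)) ≐ x1,  x2 ≐ s(q).
Bind y1 := op(u,u); substituting into the one remaining equation that mentions y1 gives: branch(u,3,op(u,u)) ≐ branch(3,q,z).
Bind x1 := s(branch(q,x2,x2)); no other remaining equation mentions x1.
Bind x2 := s(q); no other remaining equation mentions x2. Substituting into the earlier binding gives x1 := s(branch(q,s(q),s(q))).
Decompose branch/3: u ≐ 3,  3 ≐ q,  op(u,u) ≐ z.
Bind u := 3; substituting into the one remaining equation that mentions u gives: op(3,3) ≐ z. Substituting into the earlier binding gives y1 := op(3,3).
Bind q := 3; no other remaining equation mentions q. Substituting into the earlier bindings gives x1 := s(branch(3,s(3),s(3))), x2 := s(3).
Bind z := op(3,3).
Applying the MGU to either side gives branch(s(branch(one,4,4)),branch(op(3,3),s(branch(3,s(3),s(3))),s(3)),branch(3,3,op(3,3))).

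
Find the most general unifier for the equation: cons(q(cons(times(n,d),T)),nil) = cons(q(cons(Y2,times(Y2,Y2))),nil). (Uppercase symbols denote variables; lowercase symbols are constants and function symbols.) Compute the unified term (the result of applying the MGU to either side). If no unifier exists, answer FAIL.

cons(q(cons(times(n,d),times(times(n,d),times(n,d)))),nil)

Decompose cons/2: q(cons(times(n,d),T)) = q(cons(Y2,times(Y2,Y2))),  nil = nil.
Decompose q/1: cons(times(n,d),T) = cons(Y2,times(Y2,Y2)).
Decompose cons/2: times(n,d) = Y2,  T = times(Y2,Y2).
Bind Y2 := times(n,d); substituting into the one remaining equation that mentions Y2 gives: T = times(times(n,d),times(n,d)).
Bind T := times(times(n,d),times(n,d)); no other remaining equation mentions T.
Delete trivial equation nil = nil.
Applying the MGU to either side gives cons(q(cons(times(n,d),times(times(n,d),times(n,d)))),nil).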